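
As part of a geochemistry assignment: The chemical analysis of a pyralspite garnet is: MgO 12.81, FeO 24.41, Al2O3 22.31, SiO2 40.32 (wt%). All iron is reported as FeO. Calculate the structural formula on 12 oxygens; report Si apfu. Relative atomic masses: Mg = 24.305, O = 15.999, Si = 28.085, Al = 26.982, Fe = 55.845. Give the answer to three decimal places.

3.032 Si apfu

MgO: 12.81/40.304 = 0.31783 mol → 0.31783 mol Mg, 0.31783 mol O.
FeO: 24.41/71.844 = 0.33976 mol → 0.33976 mol Fe, 0.33976 mol O.
Al2O3: 22.31/101.961 = 0.21881 mol → 0.43762 mol Al, 0.65643 mol O.
SiO2: 40.32/60.083 = 0.67107 mol → 0.67107 mol Si, 1.34214 mol O.
Total oxygen = 2.65616 mol. Normalization factor = 12/2.65616 = 4.51780.
Si per 12 O = 0.67107 × 4.51780 = 3.032.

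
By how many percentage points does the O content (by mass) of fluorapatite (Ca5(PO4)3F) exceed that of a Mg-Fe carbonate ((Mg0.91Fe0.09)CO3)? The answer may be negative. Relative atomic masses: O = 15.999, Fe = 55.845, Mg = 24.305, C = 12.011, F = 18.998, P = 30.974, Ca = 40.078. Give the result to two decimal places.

M(Ca5(PO4)3F) = 504.298 g/mol, so wt% O = 191.988/504.298 × 100 = 38.07%.
M((Mg0.91Fe0.09)CO3) = 87.152 g/mol, so wt% O = 47.997/87.152 × 100 = 55.07%.
38.07 − 55.07 = -17.00 pp.

-17.00 percentage points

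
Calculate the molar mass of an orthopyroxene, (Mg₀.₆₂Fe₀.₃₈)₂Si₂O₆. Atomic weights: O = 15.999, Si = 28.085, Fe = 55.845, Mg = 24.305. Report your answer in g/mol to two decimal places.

Mg: 1.24 × 24.305 = 30.1382
Fe: 0.76 × 55.845 = 42.4422
Si: 2 × 28.085 = 56.1700
O: 6 × 15.999 = 95.9940
Summing the contributions gives the formula mass.

224.74 g/mol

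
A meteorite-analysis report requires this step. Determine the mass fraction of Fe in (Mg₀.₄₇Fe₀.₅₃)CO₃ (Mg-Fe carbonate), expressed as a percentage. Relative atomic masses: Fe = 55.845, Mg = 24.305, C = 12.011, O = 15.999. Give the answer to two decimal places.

Formula mass = 0.47×24.305 + 0.53×55.845 + 1×12.011 + 3×15.999 = 101.029 g/mol, of which 29.598 g is Fe.
So Fe makes up 29.598/101.029 = 0.2930 of the mass, i.e. 29.30%.

29.30 wt%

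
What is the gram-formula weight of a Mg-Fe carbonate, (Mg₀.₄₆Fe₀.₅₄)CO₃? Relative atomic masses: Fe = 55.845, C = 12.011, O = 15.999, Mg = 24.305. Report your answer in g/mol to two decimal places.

101.34 g/mol

M = 0.46(24.305) + 0.54(55.845) + 1(12.011) + 3(15.999)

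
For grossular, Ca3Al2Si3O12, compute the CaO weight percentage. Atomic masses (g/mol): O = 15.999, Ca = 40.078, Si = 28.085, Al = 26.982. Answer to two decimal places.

37.35 wt%

Formula mass = 450.441 g/mol.
3 Ca → 3.0000 mol CaO per formula unit; M(CaO) = 56.077, so CaO mass = 168.231 g.
168.231/450.441 × 100 = 37.35 wt%.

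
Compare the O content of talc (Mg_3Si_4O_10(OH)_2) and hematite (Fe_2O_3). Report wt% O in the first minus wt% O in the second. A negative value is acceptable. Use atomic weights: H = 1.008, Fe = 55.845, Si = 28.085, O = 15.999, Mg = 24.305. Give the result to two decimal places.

20.56 percentage points

First mineral: 191.988 g O in 379.259 g formula = 50.62 wt% O.
Second mineral: 47.997 g O in 159.687 g formula = 30.06 wt% O.
50.62% − 30.06% gives a difference of 20.56 percentage points.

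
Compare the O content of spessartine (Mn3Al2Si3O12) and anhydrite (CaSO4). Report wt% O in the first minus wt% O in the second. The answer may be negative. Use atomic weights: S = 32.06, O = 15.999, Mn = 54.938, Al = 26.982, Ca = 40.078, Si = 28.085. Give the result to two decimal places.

-8.23 percentage points

O in Mn3Al2Si3O12: molar mass 495.021 g/mol; 12×15.999 = 191.988 g → 38.78 wt%.
O in CaSO4: molar mass 136.134 g/mol; 4×15.999 = 63.996 g → 47.01 wt%.
Difference = 38.78 − 47.01 = -8.23 percentage points.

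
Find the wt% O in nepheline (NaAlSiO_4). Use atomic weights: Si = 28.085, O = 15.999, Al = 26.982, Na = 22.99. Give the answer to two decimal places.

Formula mass = 1*22.99 + 1*26.982 + 1*28.085 + 4*15.999 = 142.053 g/mol, of which 63.996 g is O.
So O makes up 63.996/142.053 = 0.4505 of the mass, i.e. 45.05%.

45.05 weight percent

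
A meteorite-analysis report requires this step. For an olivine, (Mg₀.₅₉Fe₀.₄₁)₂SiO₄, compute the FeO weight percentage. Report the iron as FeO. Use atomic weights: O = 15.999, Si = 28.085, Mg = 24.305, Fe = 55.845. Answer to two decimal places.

Molar mass of (Mg₀.₅₉Fe₀.₄₁)₂SiO₄ = 1.18·24.305 + 0.82·55.845 + 1·28.085 + 4·15.999 = 166.554 g/mol.
Each formula unit contains 0.82 Fe, equivalent to 0.82/1 = 0.8200 mol FeO.
M(FeO) = 1×55.845 + 1×15.999 = 71.844 g/mol.
Mass of FeO per formula unit = 0.8200 × 71.844 = 58.912 g.
FeO wt% = 58.912 / 166.554 × 100 = 35.37%.

35.37 wt%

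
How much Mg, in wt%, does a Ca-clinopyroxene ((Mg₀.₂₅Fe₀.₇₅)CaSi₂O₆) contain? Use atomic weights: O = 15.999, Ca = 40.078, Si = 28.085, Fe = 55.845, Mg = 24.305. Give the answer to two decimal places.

M((Mg₀.₂₅Fe₀.₇₅)CaSi₂O₆) = 240.202 g/mol.
Mg contributes 0.25 × 24.305 = 6.076 g per mole.
6.076/240.202 = 0.0253 → 2.53%.

2.53 wt%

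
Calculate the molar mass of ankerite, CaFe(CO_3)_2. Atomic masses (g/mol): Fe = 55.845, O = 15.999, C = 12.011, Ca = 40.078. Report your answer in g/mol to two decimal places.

Ca: 1 × 40.078 = 40.0780
Fe: 1 × 55.845 = 55.8450
C: 2 × 12.011 = 24.0220
O: 6 × 15.999 = 95.9940
Summing the contributions gives the formula mass.

215.94 g/mol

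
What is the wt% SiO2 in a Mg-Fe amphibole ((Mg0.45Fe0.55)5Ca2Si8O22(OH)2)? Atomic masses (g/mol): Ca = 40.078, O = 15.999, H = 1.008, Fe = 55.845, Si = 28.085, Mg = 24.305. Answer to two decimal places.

Formula mass = 899.088 g/mol.
8 Si → 8.0000 mol SiO2 per formula unit; M(SiO2) = 60.083, so SiO2 mass = 480.664 g.
480.664/899.088 × 100 = 53.46 wt%.

53.46 wt%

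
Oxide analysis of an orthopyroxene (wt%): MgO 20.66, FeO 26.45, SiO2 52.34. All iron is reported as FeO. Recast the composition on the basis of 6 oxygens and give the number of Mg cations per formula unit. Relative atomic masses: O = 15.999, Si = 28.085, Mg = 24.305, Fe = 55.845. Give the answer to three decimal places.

20.66 wt% MgO ÷ 40.304 g/mol = 0.51260 mol, giving 0.51260 Mg and 0.51260 O.
26.45 wt% FeO ÷ 71.844 g/mol = 0.36816 mol, giving 0.36816 Fe and 0.36816 O.
52.34 wt% SiO2 ÷ 60.083 g/mol = 0.87113 mol, giving 0.87113 Si and 1.74226 O.
Oxygen sums to 2.62302; scaling by 6/2.62302 = 2.28744 puts the formula on 6 O.
Mg: 0.51260 × 2.28744 = 1.173 atoms per formula unit.

1.173 Mg apfu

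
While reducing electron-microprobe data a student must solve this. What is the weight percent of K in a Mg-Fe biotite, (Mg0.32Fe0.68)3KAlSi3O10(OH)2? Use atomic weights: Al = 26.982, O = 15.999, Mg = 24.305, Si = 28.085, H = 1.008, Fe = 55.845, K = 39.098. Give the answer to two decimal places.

Molar mass of (Mg0.32Fe0.68)3KAlSi3O10(OH)2: 0.96*24.305 + 2.04*55.845 + 1*39.098 + 1*26.982 + 3*28.085 + 12*15.999 + 2*1.008 = 481.596 g/mol.
Mass of K per formula unit: 1 × 39.098 = 39.098 g.
Weight fraction K = 39.098 / 481.596 = 0.0812.

8.12 wt%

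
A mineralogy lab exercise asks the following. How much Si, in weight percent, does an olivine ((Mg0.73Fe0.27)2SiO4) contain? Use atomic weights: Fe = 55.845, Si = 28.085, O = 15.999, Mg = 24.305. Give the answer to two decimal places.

17.81 weight percent

Formula mass = 1.46*24.305 + 0.54*55.845 + 1*28.085 + 4*15.999 = 157.723 g/mol, of which 28.085 g is Si.
So Si makes up 28.085/157.723 = 0.1781 of the mass, i.e. 17.81%.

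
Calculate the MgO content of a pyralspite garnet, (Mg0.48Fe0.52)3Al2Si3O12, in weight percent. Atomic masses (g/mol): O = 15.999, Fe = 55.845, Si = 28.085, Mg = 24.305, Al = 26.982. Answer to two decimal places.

M((Mg0.48Fe0.52)3Al2Si3O12) = 452.324 g/mol; M(MgO) = 40.304 g/mol.
Moles MgO per formula unit = 1.44 Mg ÷ 1 = 1.4400.
MgO fraction = (1.4400 × 40.304) / 452.324 = 58.038/452.324 = 0.1283.

12.83 wt%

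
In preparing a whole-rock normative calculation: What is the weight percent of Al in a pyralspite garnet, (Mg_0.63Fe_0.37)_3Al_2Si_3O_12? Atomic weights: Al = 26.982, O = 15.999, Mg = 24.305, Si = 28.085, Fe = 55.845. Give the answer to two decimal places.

12.32 wt%

Formula mass = 1.89·24.305 + 1.11·55.845 + 2·26.982 + 3·28.085 + 12·15.999 = 438.131 g/mol, of which 53.964 g is Al.
So Al makes up 53.964/438.131 = 0.1232 of the mass, i.e. 12.32%.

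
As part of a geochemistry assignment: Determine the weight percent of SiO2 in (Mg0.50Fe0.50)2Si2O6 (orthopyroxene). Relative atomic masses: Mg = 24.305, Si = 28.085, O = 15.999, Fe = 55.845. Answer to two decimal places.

Formula mass = 232.314 g/mol.
2 Si → 2.0000 mol SiO2 per formula unit; M(SiO2) = 60.083, so SiO2 mass = 120.166 g.
120.166/232.314 × 100 = 51.73 wt%.

51.73 wt%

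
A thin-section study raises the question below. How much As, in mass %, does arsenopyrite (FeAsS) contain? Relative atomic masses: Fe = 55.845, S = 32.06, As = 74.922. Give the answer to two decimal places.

M(FeAsS) = 162.827 g/mol.
As contributes 1 × 74.922 = 74.922 g per mole.
74.922/162.827 = 0.4601 → 46.01%.

46.01 mass %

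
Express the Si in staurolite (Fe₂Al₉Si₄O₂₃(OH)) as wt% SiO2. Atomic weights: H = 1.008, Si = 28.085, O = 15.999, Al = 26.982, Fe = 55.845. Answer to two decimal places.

Formula mass = 851.852 g/mol.
4 Si → 4.0000 mol SiO2 per formula unit; M(SiO2) = 60.083, so SiO2 mass = 240.332 g.
240.332/851.852 × 100 = 28.21 wt%.

28.21 wt%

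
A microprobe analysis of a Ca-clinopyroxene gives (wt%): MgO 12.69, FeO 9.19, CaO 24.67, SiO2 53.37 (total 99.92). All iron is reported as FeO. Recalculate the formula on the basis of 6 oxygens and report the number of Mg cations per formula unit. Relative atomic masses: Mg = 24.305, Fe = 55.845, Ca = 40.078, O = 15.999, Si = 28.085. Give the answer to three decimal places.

0.710 Mg apfu

MgO (M=40.304): mol = 0.31486; Mg = 0.31486, O = 0.31486.
FeO (M=71.844): mol = 0.12792; Fe = 0.12792, O = 0.12792.
CaO (M=56.077): mol = 0.43993; Ca = 0.43993, O = 0.43993.
SiO2 (M=60.083): mol = 0.88827; Si = 0.88827, O = 1.77654.
ΣO = 2.65925; factor = 6/ΣO = 2.25628.
Mg apfu = 0.31486 × 2.25628 = 0.710.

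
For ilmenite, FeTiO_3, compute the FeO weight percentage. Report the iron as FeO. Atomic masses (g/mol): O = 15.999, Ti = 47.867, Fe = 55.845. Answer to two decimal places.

M(FeTiO_3) = 151.709 g/mol; M(FeO) = 71.844 g/mol.
Moles FeO per formula unit = 1 Fe ÷ 1 = 1.0000.
FeO fraction = (1.0000 × 71.844) / 151.709 = 71.844/151.709 = 0.4736.

47.36 wt%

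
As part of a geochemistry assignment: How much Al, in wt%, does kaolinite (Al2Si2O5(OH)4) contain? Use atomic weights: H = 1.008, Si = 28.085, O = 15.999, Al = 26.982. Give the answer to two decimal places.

Molar mass of Al2Si2O5(OH)4: 2*26.982 + 2*28.085 + 9*15.999 + 4*1.008 = 258.157 g/mol.
Mass of Al per formula unit: 2 × 26.982 = 53.964 g.
Weight fraction Al = 53.964 / 258.157 = 0.2090.

20.90 wt%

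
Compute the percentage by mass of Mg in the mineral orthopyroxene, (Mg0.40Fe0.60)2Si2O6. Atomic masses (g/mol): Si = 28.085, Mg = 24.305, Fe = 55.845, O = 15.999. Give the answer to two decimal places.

Formula mass = 0.80*24.305 + 1.20*55.845 + 2*28.085 + 6*15.999 = 238.622 g/mol, of which 19.444 g is Mg.
So Mg makes up 19.444/238.622 = 0.0815 of the mass, i.e. 8.15%.

8.15 weight percent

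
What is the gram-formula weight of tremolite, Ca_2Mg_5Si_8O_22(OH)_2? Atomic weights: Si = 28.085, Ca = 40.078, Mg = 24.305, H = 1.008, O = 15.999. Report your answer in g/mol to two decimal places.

Ca: 2 × 40.078 = 80.1560
Mg: 5 × 24.305 = 121.5250
Si: 8 × 28.085 = 224.6800
O: 24 × 15.999 = 383.9760
H: 2 × 1.008 = 2.0160
Summing the contributions gives the formula mass.

812.35 g/mol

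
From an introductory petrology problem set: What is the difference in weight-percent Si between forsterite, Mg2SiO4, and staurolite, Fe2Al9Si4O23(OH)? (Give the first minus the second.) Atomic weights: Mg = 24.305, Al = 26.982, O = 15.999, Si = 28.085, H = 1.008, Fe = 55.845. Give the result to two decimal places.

6.77 percentage points

First mineral: 28.085 g Si in 140.691 g formula = 19.96 wt% Si.
Second mineral: 112.340 g Si in 851.852 g formula = 13.19 wt% Si.
19.96% − 13.19% gives a difference of 6.77 percentage points.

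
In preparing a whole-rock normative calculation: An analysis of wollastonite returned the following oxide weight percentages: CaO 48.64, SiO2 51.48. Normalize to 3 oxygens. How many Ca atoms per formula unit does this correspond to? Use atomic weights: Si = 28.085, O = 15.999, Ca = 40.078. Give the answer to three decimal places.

CaO: 48.64/56.077 = 0.86738 mol → 0.86738 mol Ca, 0.86738 mol O.
SiO2: 51.48/60.083 = 0.85681 mol → 0.85681 mol Si, 1.71362 mol O.
Total oxygen = 2.58100 mol. Normalization factor = 3/2.58100 = 1.16234.
Ca per 3 O = 0.86738 × 1.16234 = 1.008.

1.008 Ca apfu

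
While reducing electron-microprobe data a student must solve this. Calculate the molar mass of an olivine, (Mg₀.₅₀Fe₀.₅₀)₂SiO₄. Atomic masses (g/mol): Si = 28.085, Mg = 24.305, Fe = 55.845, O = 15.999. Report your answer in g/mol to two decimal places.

The formula mass is the sum 1(24.305) + 1(55.845) + 1(28.085) + 4(15.999).

172.23 g/mol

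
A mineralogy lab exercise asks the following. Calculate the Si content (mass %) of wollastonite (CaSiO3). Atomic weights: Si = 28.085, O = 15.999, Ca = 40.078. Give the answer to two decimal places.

24.18 mass %

Formula mass = 1*40.078 + 1*28.085 + 3*15.999 = 116.160 g/mol, of which 28.085 g is Si.
So Si makes up 28.085/116.160 = 0.2418 of the mass, i.e. 24.18%.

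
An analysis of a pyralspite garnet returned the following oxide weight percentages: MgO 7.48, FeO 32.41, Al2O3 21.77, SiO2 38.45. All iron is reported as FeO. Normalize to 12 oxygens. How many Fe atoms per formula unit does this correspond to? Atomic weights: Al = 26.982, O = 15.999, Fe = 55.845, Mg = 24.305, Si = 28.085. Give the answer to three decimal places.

2.117 Fe apfu

MgO (M=40.304): mol = 0.18559; Mg = 0.18559, O = 0.18559.
FeO (M=71.844): mol = 0.45112; Fe = 0.45112, O = 0.45112.
Al2O3 (M=101.961): mol = 0.21351; Al = 0.42702, O = 0.64053.
SiO2 (M=60.083): mol = 0.63995; Si = 0.63995, O = 1.27990.
ΣO = 2.55714; factor = 12/ΣO = 4.69274.
Fe apfu = 0.45112 × 4.69274 = 2.117.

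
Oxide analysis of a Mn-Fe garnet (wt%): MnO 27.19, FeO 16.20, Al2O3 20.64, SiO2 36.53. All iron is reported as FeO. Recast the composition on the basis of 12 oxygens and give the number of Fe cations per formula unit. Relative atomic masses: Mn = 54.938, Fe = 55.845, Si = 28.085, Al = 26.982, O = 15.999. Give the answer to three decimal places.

27.19 wt% MnO ÷ 70.937 g/mol = 0.38330 mol, giving 0.38330 Mn and 0.38330 O.
16.20 wt% FeO ÷ 71.844 g/mol = 0.22549 mol, giving 0.22549 Fe and 0.22549 O.
20.64 wt% Al2O3 ÷ 101.961 g/mol = 0.20243 mol, giving 0.40486 Al and 0.60729 O.
36.53 wt% SiO2 ÷ 60.083 g/mol = 0.60799 mol, giving 0.60799 Si and 1.21598 O.
Oxygen sums to 2.43206; scaling by 12/2.43206 = 4.93409 puts the formula on 12 O.
Fe: 0.22549 × 4.93409 = 1.113 atoms per formula unit.

1.113 Fe apfu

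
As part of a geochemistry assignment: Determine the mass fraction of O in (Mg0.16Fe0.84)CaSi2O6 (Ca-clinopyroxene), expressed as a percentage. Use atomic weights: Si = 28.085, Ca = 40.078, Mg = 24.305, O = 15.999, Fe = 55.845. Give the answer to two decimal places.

Formula mass = 0.16·24.305 + 0.84·55.845 + 1·40.078 + 2·28.085 + 6·15.999 = 243.041 g/mol, of which 95.994 g is O.
So O makes up 95.994/243.041 = 0.3950 of the mass, i.e. 39.50%.

39.50 mass %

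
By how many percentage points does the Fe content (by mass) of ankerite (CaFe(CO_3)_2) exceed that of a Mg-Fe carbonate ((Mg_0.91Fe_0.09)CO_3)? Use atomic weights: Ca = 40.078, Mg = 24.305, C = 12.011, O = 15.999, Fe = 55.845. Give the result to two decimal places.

20.09 percentage points

M(CaFe(CO_3)_2) = 215.939 g/mol, so wt% Fe = 55.845/215.939 × 100 = 25.86%.
M((Mg_0.91Fe_0.09)CO_3) = 87.152 g/mol, so wt% Fe = 5.026/87.152 × 100 = 5.77%.
25.86 − 5.77 = 20.09 pp.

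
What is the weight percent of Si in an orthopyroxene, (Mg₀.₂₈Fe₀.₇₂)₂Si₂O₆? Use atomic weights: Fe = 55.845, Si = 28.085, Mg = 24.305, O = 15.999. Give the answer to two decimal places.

Molar mass of (Mg₀.₂₈Fe₀.₇₂)₂Si₂O₆: 0.56*24.305 + 1.44*55.845 + 2*28.085 + 6*15.999 = 246.192 g/mol.
Mass of Si per formula unit: 2 × 28.085 = 56.170 g.
Weight fraction Si = 56.170 / 246.192 = 0.2282.

22.82 wt%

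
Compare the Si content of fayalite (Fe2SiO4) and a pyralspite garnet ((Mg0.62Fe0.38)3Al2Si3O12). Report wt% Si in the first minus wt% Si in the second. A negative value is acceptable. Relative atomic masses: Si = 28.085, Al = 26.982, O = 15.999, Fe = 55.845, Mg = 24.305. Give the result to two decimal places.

-5.41 percentage points

First mineral: 28.085 g Si in 203.771 g formula = 13.78 wt% Si.
Second mineral: 84.255 g Si in 439.078 g formula = 19.19 wt% Si.
13.78% − 19.19% gives a difference of -5.41 percentage points.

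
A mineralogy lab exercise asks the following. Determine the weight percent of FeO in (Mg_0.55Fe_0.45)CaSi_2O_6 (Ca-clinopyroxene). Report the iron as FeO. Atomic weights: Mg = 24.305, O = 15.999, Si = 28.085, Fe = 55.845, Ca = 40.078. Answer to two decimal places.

14.01 wt%

Formula mass = 230.740 g/mol.
0.45 Fe → 0.4500 mol FeO per formula unit; M(FeO) = 71.844, so FeO mass = 32.330 g.
32.330/230.740 × 100 = 14.01 wt%.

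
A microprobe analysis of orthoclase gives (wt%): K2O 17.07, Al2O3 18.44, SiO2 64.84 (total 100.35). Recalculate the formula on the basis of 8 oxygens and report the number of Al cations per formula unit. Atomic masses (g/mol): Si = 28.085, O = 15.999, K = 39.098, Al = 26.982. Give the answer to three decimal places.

K2O: 17.07/94.195 = 0.18122 mol → 0.36244 mol K, 0.18122 mol O.
Al2O3: 18.44/101.961 = 0.18085 mol → 0.36170 mol Al, 0.54255 mol O.
SiO2: 64.84/60.083 = 1.07917 mol → 1.07917 mol Si, 2.15834 mol O.
Total oxygen = 2.88211 mol. Normalization factor = 8/2.88211 = 2.77574.
Al per 8 O = 0.36170 × 2.77574 = 1.004.

1.004 Al apfu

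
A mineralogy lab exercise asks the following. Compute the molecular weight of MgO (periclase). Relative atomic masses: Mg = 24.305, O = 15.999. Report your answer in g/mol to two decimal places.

Mg: 1 × 24.305 = 24.3050
O: 1 × 15.999 = 15.9990
Summing the contributions gives the formula mass.

40.30 g/mol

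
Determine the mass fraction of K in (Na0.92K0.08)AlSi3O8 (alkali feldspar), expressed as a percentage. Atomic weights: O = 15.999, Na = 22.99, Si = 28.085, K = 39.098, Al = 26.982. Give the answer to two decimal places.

M((Na0.92K0.08)AlSi3O8) = 263.508 g/mol.
K contributes 0.08 × 39.098 = 3.128 g per mole.
3.128/263.508 = 0.0119 → 1.19%.

1.19 wt%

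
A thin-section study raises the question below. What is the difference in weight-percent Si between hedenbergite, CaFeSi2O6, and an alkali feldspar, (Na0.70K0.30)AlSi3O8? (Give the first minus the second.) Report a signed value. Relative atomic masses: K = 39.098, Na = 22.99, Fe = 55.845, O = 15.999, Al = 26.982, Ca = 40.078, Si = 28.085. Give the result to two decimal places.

-8.91 percentage points

Si in CaFeSi2O6: molar mass 248.087 g/mol; 2×28.085 = 56.170 g → 22.64 wt%.
Si in (Na0.70K0.30)AlSi3O8: molar mass 267.051 g/mol; 3×28.085 = 84.255 g → 31.55 wt%.
Difference = 22.64 − 31.55 = -8.91 percentage points.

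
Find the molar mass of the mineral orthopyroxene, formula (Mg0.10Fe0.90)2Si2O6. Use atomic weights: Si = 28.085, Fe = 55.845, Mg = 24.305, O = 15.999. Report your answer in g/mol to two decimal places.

The formula mass is the sum 0.20·24.305 + 1.80·55.845 + 2·28.085 + 6·15.999.

257.55 g/mol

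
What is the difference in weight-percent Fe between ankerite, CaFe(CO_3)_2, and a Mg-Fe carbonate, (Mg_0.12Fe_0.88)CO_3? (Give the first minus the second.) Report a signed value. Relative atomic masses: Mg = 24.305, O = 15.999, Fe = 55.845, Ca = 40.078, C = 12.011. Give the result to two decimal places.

-17.99 percentage points

First mineral: 55.845 g Fe in 215.939 g formula = 25.86 wt% Fe.
Second mineral: 49.144 g Fe in 112.068 g formula = 43.85 wt% Fe.
25.86% − 43.85% gives a difference of -17.99 percentage points.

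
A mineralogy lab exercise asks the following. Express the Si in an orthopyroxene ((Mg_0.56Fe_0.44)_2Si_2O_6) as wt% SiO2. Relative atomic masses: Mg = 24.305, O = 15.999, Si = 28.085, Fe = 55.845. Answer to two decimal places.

52.58 wt%

Molar mass of (Mg_0.56Fe_0.44)_2Si_2O_6 = 1.12×24.305 + 0.88×55.845 + 2×28.085 + 6×15.999 = 228.529 g/mol.
Each formula unit contains 2 Si, equivalent to 2/1 = 2.0000 mol SiO2.
M(SiO2) = 1×28.085 + 2×15.999 = 60.083 g/mol.
Mass of SiO2 per formula unit = 2.0000 × 60.083 = 120.166 g.
SiO2 wt% = 120.166 / 228.529 × 100 = 52.58%.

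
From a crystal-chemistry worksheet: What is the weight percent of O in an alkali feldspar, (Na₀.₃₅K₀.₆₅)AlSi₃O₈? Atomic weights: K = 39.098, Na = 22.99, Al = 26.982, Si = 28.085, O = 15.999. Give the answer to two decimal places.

46.94 mass %

M((Na₀.₃₅K₀.₆₅)AlSi₃O₈) = 272.689 g/mol.
O contributes 8 × 15.999 = 127.992 g per mole.
127.992/272.689 = 0.4694 → 46.94%.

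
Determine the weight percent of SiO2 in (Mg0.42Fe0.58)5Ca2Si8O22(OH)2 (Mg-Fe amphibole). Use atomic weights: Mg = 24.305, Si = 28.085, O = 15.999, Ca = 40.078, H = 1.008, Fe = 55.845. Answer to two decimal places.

53.18 wt%

Formula mass = 903.819 g/mol.
8 Si → 8.0000 mol SiO2 per formula unit; M(SiO2) = 60.083, so SiO2 mass = 480.664 g.
480.664/903.819 × 100 = 53.18 wt%.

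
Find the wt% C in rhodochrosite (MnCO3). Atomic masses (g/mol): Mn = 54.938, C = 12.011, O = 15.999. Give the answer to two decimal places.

10.45 mass %

Formula mass = 1×54.938 + 1×12.011 + 3×15.999 = 114.946 g/mol, of which 12.011 g is C.
So C makes up 12.011/114.946 = 0.1045 of the mass, i.e. 10.45%.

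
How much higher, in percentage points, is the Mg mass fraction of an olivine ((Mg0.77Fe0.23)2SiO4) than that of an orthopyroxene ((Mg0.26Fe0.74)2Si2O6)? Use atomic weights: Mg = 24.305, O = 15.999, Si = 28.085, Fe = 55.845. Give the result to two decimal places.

Mg in (Mg0.77Fe0.23)2SiO4: molar mass 155.199 g/mol; 1.54×24.305 = 37.430 g → 24.12 wt%.
Mg in (Mg0.26Fe0.74)2Si2O6: molar mass 247.453 g/mol; 0.52×24.305 = 12.639 g → 5.11 wt%.
Difference = 24.12 − 5.11 = 19.01 percentage points.

19.01 percentage points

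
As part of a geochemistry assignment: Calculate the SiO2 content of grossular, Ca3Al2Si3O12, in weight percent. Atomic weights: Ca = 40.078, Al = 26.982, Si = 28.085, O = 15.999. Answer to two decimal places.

Molar mass of Ca3Al2Si3O12 = 3*40.078 + 2*26.982 + 3*28.085 + 12*15.999 = 450.441 g/mol.
Each formula unit contains 3 Si, equivalent to 3/1 = 3.0000 mol SiO2.
M(SiO2) = 1×28.085 + 2×15.999 = 60.083 g/mol.
Mass of SiO2 per formula unit = 3.0000 × 60.083 = 180.249 g.
SiO2 wt% = 180.249 / 450.441 × 100 = 40.02%.

40.02 wt%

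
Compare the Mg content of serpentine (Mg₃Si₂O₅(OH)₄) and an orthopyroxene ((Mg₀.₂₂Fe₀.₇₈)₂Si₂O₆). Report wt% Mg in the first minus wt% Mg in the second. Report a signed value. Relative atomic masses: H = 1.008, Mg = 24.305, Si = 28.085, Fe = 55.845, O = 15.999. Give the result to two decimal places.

22.03 percentage points

Mg in Mg₃Si₂O₅(OH)₄: molar mass 277.108 g/mol; 3×24.305 = 72.915 g → 26.31 wt%.
Mg in (Mg₀.₂₂Fe₀.₇₈)₂Si₂O₆: molar mass 249.976 g/mol; 0.44×24.305 = 10.694 g → 4.28 wt%.
Difference = 26.31 − 4.28 = 22.03 percentage points.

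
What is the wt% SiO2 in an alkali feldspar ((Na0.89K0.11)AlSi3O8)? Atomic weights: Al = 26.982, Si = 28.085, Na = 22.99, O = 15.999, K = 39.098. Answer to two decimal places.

Formula mass = 263.991 g/mol.
3 Si → 3.0000 mol SiO2 per formula unit; M(SiO2) = 60.083, so SiO2 mass = 180.249 g.
180.249/263.991 × 100 = 68.28 wt%.

68.28 wt%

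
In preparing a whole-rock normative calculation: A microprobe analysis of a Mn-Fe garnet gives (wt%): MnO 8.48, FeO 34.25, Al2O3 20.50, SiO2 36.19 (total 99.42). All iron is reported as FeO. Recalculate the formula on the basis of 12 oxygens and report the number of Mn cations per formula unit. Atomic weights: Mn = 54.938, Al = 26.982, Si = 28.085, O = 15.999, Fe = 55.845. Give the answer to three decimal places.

0.597 Mn apfu

MnO: 8.48/70.937 = 0.11954 mol → 0.11954 mol Mn, 0.11954 mol O.
FeO: 34.25/71.844 = 0.47673 mol → 0.47673 mol Fe, 0.47673 mol O.
Al2O3: 20.50/101.961 = 0.20106 mol → 0.40212 mol Al, 0.60318 mol O.
SiO2: 36.19/60.083 = 0.60233 mol → 0.60233 mol Si, 1.20466 mol O.
Total oxygen = 2.40411 mol. Normalization factor = 12/2.40411 = 4.99145.
Mn per 12 O = 0.11954 × 4.99145 = 0.597.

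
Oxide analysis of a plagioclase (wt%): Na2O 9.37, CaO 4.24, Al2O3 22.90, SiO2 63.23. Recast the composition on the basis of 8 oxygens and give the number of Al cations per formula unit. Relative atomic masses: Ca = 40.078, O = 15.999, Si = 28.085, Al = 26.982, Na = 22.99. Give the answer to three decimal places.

9.37 wt% Na2O ÷ 61.979 g/mol = 0.15118 mol, giving 0.30236 Na and 0.15118 O.
4.24 wt% CaO ÷ 56.077 g/mol = 0.07561 mol, giving 0.07561 Ca and 0.07561 O.
22.90 wt% Al2O3 ÷ 101.961 g/mol = 0.22460 mol, giving 0.44920 Al and 0.67380 O.
63.23 wt% SiO2 ÷ 60.083 g/mol = 1.05238 mol, giving 1.05238 Si and 2.10476 O.
Oxygen sums to 3.00535; scaling by 8/3.00535 = 2.66192 puts the formula on 8 O.
Al: 0.44920 × 2.66192 = 1.196 atoms per formula unit.

1.196 Al apfu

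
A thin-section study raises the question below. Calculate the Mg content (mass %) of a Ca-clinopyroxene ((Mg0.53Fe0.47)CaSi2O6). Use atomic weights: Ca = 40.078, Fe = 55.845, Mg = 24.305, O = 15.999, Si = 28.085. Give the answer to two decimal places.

5.57 mass %

Formula mass = 0.53·24.305 + 0.47·55.845 + 1·40.078 + 2·28.085 + 6·15.999 = 231.371 g/mol, of which 12.882 g is Mg.
So Mg makes up 12.882/231.371 = 0.0557 of the mass, i.e. 5.57%.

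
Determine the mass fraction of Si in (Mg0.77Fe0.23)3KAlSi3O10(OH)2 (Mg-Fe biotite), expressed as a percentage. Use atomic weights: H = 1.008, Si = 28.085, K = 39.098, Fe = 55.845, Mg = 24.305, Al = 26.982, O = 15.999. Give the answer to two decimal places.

19.19 mass %

Formula mass = 2.31*24.305 + 0.69*55.845 + 1*39.098 + 1*26.982 + 3*28.085 + 12*15.999 + 2*1.008 = 439.017 g/mol, of which 84.255 g is Si.
So Si makes up 84.255/439.017 = 0.1919 of the mass, i.e. 19.19%.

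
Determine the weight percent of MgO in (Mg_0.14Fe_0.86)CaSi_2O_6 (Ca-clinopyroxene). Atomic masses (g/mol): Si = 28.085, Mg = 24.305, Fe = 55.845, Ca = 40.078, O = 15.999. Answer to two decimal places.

Molar mass of (Mg_0.14Fe_0.86)CaSi_2O_6 = 0.14*24.305 + 0.86*55.845 + 1*40.078 + 2*28.085 + 6*15.999 = 243.671 g/mol.
Each formula unit contains 0.14 Mg, equivalent to 0.14/1 = 0.1400 mol MgO.
M(MgO) = 1×24.305 + 1×15.999 = 40.304 g/mol.
Mass of MgO per formula unit = 0.1400 × 40.304 = 5.643 g.
MgO wt% = 5.643 / 243.671 × 100 = 2.32%.

2.32 wt%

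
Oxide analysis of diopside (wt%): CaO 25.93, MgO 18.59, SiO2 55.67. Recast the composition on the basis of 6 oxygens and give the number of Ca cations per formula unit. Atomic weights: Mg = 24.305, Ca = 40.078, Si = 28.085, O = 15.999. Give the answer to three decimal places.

0.999 Ca apfu

CaO: 25.93/56.077 = 0.46240 mol → 0.46240 mol Ca, 0.46240 mol O.
MgO: 18.59/40.304 = 0.46124 mol → 0.46124 mol Mg, 0.46124 mol O.
SiO2: 55.67/60.083 = 0.92655 mol → 0.92655 mol Si, 1.85310 mol O.
Total oxygen = 2.77674 mol. Normalization factor = 6/2.77674 = 2.16081.
Ca per 6 O = 0.46240 × 2.16081 = 0.999.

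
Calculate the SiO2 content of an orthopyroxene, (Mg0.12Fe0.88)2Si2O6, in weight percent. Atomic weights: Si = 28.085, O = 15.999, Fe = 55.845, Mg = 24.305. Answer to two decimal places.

46.89 wt%

M((Mg0.12Fe0.88)2Si2O6) = 256.284 g/mol; M(SiO2) = 60.083 g/mol.
Moles SiO2 per formula unit = 2 Si ÷ 1 = 2.0000.
SiO2 fraction = (2.0000 × 60.083) / 256.284 = 120.166/256.284 = 0.4689.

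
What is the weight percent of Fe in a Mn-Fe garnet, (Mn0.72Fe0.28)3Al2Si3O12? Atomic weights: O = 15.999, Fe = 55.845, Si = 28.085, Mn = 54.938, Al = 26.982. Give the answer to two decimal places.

9.46 mass %

Formula mass = 2.16·54.938 + 0.84·55.845 + 2·26.982 + 3·28.085 + 12·15.999 = 495.783 g/mol, of which 46.910 g is Fe.
So Fe makes up 46.910/495.783 = 0.0946 of the mass, i.e. 9.46%.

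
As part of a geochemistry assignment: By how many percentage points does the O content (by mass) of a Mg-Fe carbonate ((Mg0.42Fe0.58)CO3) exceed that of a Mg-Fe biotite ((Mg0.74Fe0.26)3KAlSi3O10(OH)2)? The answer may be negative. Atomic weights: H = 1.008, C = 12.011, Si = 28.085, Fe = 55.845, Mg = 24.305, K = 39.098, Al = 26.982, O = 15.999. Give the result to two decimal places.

3.33 percentage points

M((Mg0.42Fe0.58)CO3) = 102.606 g/mol, so wt% O = 47.997/102.606 × 100 = 46.78%.
M((Mg0.74Fe0.26)3KAlSi3O10(OH)2) = 441.855 g/mol, so wt% O = 191.988/441.855 × 100 = 43.45%.
46.78 − 43.45 = 3.33 pp.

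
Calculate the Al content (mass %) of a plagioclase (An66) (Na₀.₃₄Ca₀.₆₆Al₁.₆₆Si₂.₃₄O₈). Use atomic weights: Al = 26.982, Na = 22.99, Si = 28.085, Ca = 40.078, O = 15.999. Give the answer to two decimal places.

16.42 mass %

Molar mass of Na₀.₃₄Ca₀.₆₆Al₁.₆₆Si₂.₃₄O₈: 0.34·22.99 + 0.66·40.078 + 1.66·26.982 + 2.34·28.085 + 8·15.999 = 272.769 g/mol.
Mass of Al per formula unit: 1.66 × 26.982 = 44.790 g.
Weight fraction Al = 44.790 / 272.769 = 0.1642.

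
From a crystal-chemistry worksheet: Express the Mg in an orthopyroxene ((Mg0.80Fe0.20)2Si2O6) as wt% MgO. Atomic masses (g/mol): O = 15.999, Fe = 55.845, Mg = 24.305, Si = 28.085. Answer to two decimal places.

30.22 wt%

M((Mg0.80Fe0.20)2Si2O6) = 213.390 g/mol; M(MgO) = 40.304 g/mol.
Moles MgO per formula unit = 1.60 Mg ÷ 1 = 1.6000.
MgO fraction = (1.6000 × 40.304) / 213.390 = 64.486/213.390 = 0.3022.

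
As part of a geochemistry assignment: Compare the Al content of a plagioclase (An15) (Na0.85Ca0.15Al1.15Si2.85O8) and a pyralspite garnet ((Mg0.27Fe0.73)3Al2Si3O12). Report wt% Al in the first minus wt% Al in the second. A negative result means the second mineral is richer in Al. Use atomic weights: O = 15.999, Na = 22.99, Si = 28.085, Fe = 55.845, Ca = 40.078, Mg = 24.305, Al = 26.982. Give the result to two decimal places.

M(Na0.85Ca0.15Al1.15Si2.85O8) = 264.617 g/mol, so wt% Al = 31.029/264.617 × 100 = 11.73%.
M((Mg0.27Fe0.73)3Al2Si3O12) = 472.195 g/mol, so wt% Al = 53.964/472.195 × 100 = 11.43%.
11.73 − 11.43 = 0.30 pp.

0.30 percentage points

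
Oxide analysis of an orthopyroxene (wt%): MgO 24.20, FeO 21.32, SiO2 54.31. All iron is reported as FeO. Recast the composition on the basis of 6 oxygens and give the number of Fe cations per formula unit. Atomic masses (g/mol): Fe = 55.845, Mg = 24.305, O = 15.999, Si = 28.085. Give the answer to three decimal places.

MgO: 24.20/40.304 = 0.60044 mol → 0.60044 mol Mg, 0.60044 mol O.
FeO: 21.32/71.844 = 0.29675 mol → 0.29675 mol Fe, 0.29675 mol O.
SiO2: 54.31/60.083 = 0.90392 mol → 0.90392 mol Si, 1.80784 mol O.
Total oxygen = 2.70503 mol. Normalization factor = 6/2.70503 = 2.21809.
Fe per 6 O = 0.29675 × 2.21809 = 0.658.

0.658 Fe apfu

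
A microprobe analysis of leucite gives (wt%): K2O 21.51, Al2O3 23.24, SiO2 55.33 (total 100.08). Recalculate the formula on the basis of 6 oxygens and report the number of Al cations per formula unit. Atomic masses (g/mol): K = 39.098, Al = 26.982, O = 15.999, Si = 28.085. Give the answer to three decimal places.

K2O (M=94.195): mol = 0.22836; K = 0.45672, O = 0.22836.
Al2O3 (M=101.961): mol = 0.22793; Al = 0.45586, O = 0.68379.
SiO2 (M=60.083): mol = 0.92089; Si = 0.92089, O = 1.84178.
ΣO = 2.75393; factor = 6/ΣO = 2.17870.
Al apfu = 0.45586 × 2.17870 = 0.993.

0.993 Al apfu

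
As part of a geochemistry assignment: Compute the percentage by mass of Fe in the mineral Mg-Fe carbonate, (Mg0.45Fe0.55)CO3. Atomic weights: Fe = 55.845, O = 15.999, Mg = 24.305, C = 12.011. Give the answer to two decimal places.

Formula mass = 0.45*24.305 + 0.55*55.845 + 1*12.011 + 3*15.999 = 101.660 g/mol, of which 30.715 g is Fe.
So Fe makes up 30.715/101.660 = 0.3021 of the mass, i.e. 30.21%.

30.21 wt%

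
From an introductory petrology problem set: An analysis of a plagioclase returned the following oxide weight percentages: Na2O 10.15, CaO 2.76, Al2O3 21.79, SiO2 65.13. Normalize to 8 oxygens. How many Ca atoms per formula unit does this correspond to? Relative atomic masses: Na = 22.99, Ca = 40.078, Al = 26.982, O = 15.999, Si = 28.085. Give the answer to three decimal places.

Na2O: 10.15/61.979 = 0.16377 mol → 0.32754 mol Na, 0.16377 mol O.
CaO: 2.76/56.077 = 0.04922 mol → 0.04922 mol Ca, 0.04922 mol O.
Al2O3: 21.79/101.961 = 0.21371 mol → 0.42742 mol Al, 0.64113 mol O.
SiO2: 65.13/60.083 = 1.08400 mol → 1.08400 mol Si, 2.16800 mol O.
Total oxygen = 3.02212 mol. Normalization factor = 8/3.02212 = 2.64715.
Ca per 8 O = 0.04922 × 2.64715 = 0.130.

0.130 Ca apfu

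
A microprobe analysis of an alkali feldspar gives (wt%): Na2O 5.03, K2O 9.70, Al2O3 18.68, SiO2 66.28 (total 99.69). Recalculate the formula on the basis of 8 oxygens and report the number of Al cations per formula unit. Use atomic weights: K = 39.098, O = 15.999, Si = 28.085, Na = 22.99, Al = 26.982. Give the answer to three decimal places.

0.997 Al apfu

Na2O (M=61.979): mol = 0.08116; Na = 0.16232, O = 0.08116.
K2O (M=94.195): mol = 0.10298; K = 0.20596, O = 0.10298.
Al2O3 (M=101.961): mol = 0.18321; Al = 0.36642, O = 0.54963.
SiO2 (M=60.083): mol = 1.10314; Si = 1.10314, O = 2.20628.
ΣO = 2.94005; factor = 8/ΣO = 2.72104.
Al apfu = 0.36642 × 2.72104 = 0.997.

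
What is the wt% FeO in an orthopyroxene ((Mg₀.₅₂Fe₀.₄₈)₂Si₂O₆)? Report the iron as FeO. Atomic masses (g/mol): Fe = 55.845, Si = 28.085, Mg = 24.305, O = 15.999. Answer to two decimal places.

Molar mass of (Mg₀.₅₂Fe₀.₄₈)₂Si₂O₆ = 1.04*24.305 + 0.96*55.845 + 2*28.085 + 6*15.999 = 231.052 g/mol.
Each formula unit contains 0.96 Fe, equivalent to 0.96/1 = 0.9600 mol FeO.
M(FeO) = 1×55.845 + 1×15.999 = 71.844 g/mol.
Mass of FeO per formula unit = 0.9600 × 71.844 = 68.970 g.
FeO wt% = 68.970 / 231.052 × 100 = 29.85%.

29.85 wt%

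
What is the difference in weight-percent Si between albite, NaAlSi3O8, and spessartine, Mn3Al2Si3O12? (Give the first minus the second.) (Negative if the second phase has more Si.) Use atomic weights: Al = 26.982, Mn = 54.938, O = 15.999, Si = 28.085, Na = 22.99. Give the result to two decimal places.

Si in NaAlSi3O8: molar mass 262.219 g/mol; 3×28.085 = 84.255 g → 32.13 wt%.
Si in Mn3Al2Si3O12: molar mass 495.021 g/mol; 3×28.085 = 84.255 g → 17.02 wt%.
Difference = 32.13 − 17.02 = 15.11 percentage points.

15.11 percentage points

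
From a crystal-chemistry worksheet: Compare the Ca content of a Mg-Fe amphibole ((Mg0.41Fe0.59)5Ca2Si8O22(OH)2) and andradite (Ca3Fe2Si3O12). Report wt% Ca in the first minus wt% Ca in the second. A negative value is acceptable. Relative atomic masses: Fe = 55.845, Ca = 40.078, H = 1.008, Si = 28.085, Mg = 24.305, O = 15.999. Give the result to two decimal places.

-14.81 percentage points

Ca in (Mg0.41Fe0.59)5Ca2Si8O22(OH)2: molar mass 905.396 g/mol; 2×40.078 = 80.156 g → 8.85 wt%.
Ca in Ca3Fe2Si3O12: molar mass 508.167 g/mol; 3×40.078 = 120.234 g → 23.66 wt%.
Difference = 8.85 − 23.66 = -14.81 percentage points.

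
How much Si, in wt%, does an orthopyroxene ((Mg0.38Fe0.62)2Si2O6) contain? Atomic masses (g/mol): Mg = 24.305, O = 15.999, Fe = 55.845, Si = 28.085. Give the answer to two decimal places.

M((Mg0.38Fe0.62)2Si2O6) = 239.884 g/mol.
Si contributes 2 × 28.085 = 56.170 g per mole.
56.170/239.884 = 0.2342 → 23.42%.

23.42 wt%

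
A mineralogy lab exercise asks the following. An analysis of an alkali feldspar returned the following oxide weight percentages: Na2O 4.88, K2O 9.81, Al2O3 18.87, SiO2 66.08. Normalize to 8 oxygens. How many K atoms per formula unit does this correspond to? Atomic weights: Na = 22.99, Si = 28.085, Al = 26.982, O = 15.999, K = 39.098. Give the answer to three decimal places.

Na2O (M=61.979): mol = 0.07874; Na = 0.15748, O = 0.07874.
K2O (M=94.195): mol = 0.10415; K = 0.20830, O = 0.10415.
Al2O3 (M=101.961): mol = 0.18507; Al = 0.37014, O = 0.55521.
SiO2 (M=60.083): mol = 1.09981; Si = 1.09981, O = 2.19962.
ΣO = 2.93772; factor = 8/ΣO = 2.72320.
K apfu = 0.20830 × 2.72320 = 0.567.

0.567 K apfu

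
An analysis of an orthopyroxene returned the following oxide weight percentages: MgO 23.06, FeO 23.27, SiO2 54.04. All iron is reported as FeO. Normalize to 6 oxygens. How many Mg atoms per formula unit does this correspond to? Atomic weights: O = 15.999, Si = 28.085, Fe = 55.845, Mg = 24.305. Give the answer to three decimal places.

1.274 Mg apfu

23.06 wt% MgO ÷ 40.304 g/mol = 0.57215 mol, giving 0.57215 Mg and 0.57215 O.
23.27 wt% FeO ÷ 71.844 g/mol = 0.32390 mol, giving 0.32390 Fe and 0.32390 O.
54.04 wt% SiO2 ÷ 60.083 g/mol = 0.89942 mol, giving 0.89942 Si and 1.79884 O.
Oxygen sums to 2.69489; scaling by 6/2.69489 = 2.22644 puts the formula on 6 O.
Mg: 0.57215 × 2.22644 = 1.274 atoms per formula unit.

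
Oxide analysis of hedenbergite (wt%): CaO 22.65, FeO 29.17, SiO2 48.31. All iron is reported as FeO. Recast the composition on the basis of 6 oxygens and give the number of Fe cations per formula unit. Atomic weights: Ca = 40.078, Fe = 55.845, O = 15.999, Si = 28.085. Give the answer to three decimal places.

1.007 Fe apfu

CaO: 22.65/56.077 = 0.40391 mol → 0.40391 mol Ca, 0.40391 mol O.
FeO: 29.17/71.844 = 0.40602 mol → 0.40602 mol Fe, 0.40602 mol O.
SiO2: 48.31/60.083 = 0.80405 mol → 0.80405 mol Si, 1.60810 mol O.
Total oxygen = 2.41803 mol. Normalization factor = 6/2.41803 = 2.48136.
Fe per 6 O = 0.40602 × 2.48136 = 1.007.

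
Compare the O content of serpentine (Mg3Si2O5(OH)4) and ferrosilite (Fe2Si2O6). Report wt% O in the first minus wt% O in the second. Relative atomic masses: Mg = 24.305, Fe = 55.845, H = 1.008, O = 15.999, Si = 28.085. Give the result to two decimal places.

First mineral: 143.991 g O in 277.108 g formula = 51.96 wt% O.
Second mineral: 95.994 g O in 263.854 g formula = 36.38 wt% O.
51.96% − 36.38% gives a difference of 15.58 percentage points.

15.58 percentage points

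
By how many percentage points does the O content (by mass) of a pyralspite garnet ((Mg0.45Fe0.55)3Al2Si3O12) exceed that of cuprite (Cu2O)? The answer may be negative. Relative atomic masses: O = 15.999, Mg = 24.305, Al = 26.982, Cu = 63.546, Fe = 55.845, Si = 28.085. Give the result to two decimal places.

31.00 percentage points

First mineral: 191.988 g O in 455.163 g formula = 42.18 wt% O.
Second mineral: 15.999 g O in 143.091 g formula = 11.18 wt% O.
42.18% − 11.18% gives a difference of 31.00 percentage points.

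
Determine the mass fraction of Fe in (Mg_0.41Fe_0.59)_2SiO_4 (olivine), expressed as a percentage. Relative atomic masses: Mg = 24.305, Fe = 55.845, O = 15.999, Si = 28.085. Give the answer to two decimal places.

Formula mass = 0.82×24.305 + 1.18×55.845 + 1×28.085 + 4×15.999 = 177.908 g/mol, of which 65.897 g is Fe.
So Fe makes up 65.897/177.908 = 0.3704 of the mass, i.e. 37.04%.

37.04 mass %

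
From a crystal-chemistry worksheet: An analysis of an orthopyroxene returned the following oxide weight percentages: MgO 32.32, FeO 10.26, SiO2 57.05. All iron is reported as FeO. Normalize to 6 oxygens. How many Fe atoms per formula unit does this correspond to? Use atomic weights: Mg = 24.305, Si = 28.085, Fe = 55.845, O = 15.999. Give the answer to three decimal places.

MgO (M=40.304): mol = 0.80191; Mg = 0.80191, O = 0.80191.
FeO (M=71.844): mol = 0.14281; Fe = 0.14281, O = 0.14281.
SiO2 (M=60.083): mol = 0.94952; Si = 0.94952, O = 1.89904.
ΣO = 2.84376; factor = 6/ΣO = 2.10988.
Fe apfu = 0.14281 × 2.10988 = 0.301.

0.301 Fe apfu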